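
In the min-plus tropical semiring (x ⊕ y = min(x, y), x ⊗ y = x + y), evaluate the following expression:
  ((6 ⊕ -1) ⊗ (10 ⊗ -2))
((6 ⊕ -1) ⊗ (10 ⊗ -2)) = 7

Expand innermost to outermost. Recall ⊕ takes the minimum of its arguments and ⊗ takes their sum. Working out the expression ((6 ⊕ -1) ⊗ (10 ⊗ -2)) gives 7.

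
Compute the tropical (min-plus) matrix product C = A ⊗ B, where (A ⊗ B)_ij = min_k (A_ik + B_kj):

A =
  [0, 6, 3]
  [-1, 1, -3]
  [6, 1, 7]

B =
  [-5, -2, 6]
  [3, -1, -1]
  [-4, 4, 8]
A ⊗ B =
  [-5, -2, 5]
  [-7, -3, 0]
  [1, 0, 0]

Apply the min-plus product entry-by-entry:
  C[0][0] = min over k of (A[0][0] + B[0][0] = 0 + -5 = -5, A[0][1] + B[1][0] = 6 + 3 = 9, A[0][2] + B[2][0] = 3 + -4 = -1) = -5 (attained at k = 0)
  C[0][1] = min over k of (A[0][0] + B[0][1] = 0 + -2 = -2, A[0][1] + B[1][1] = 6 + -1 = 5, A[0][2] + B[2][1] = 3 + 4 = 7) = -2 (attained at k = 0)
  C[0][2] = min over k of (A[0][0] + B[0][2] = 0 + 6 = 6, A[0][1] + B[1][2] = 6 + -1 = 5, A[0][2] + B[2][2] = 3 + 8 = 11) = 5 (attained at k = 1)
  C[1][0] = min over k of (A[1][0] + B[0][0] = -1 + -5 = -6, A[1][1] + B[1][0] = 1 + 3 = 4, A[1][2] + B[2][0] = -3 + -4 = -7) = -7 (attained at k = 2)
  C[1][1] = min over k of (A[1][0] + B[0][1] = -1 + -2 = -3, A[1][1] + B[1][1] = 1 + -1 = 0, A[1][2] + B[2][1] = -3 + 4 = 1) = -3 (attained at k = 0)
  C[1][2] = min over k of (A[1][0] + B[0][2] = -1 + 6 = 5, A[1][1] + B[1][2] = 1 + -1 = 0, A[1][2] + B[2][2] = -3 + 8 = 5) = 0 (attained at k = 1)
  C[2][0] = min over k of (A[2][0] + B[0][0] = 6 + -5 = 1, A[2][1] + B[1][0] = 1 + 3 = 4, A[2][2] + B[2][0] = 7 + -4 = 3) = 1 (attained at k = 0)
  C[2][1] = min over k of (A[2][0] + B[0][1] = 6 + -2 = 4, A[2][1] + B[1][1] = 1 + -1 = 0, A[2][2] + B[2][1] = 7 + 4 = 11) = 0 (attained at k = 1)
  C[2][2] = min over k of (A[2][0] + B[0][2] = 6 + 6 = 12, A[2][1] + B[1][2] = 1 + -1 = 0, A[2][2] + B[2][2] = 7 + 8 = 15) = 0 (attained at k = 1)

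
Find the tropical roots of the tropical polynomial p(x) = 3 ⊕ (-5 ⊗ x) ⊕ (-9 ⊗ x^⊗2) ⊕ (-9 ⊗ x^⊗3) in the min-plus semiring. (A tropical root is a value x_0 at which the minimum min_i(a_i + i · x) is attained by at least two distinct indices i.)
Roots: {0, 4, 8}

Each tropical root is a break point of the lower envelope of the lines y = a_i + i · x (there are 4 lines, with slopes 0, 1, ..., 3). Only the lines that attain the minimum somewhere contribute to roots; other lines are dominated. Here the surviving (envelope) indices are i = 3, i = 2, i = 1, i = 0.
Intersections between consecutive envelope lines give the roots: for adjacent envelope indices i < j the intersection is x = (a_i − a_j) / (j − i). Reading off the sorted break points: {0, 4, 8}.
Verification: at each break x_0, at least two indices attain the minimum of min_i(a_i + i · x_0).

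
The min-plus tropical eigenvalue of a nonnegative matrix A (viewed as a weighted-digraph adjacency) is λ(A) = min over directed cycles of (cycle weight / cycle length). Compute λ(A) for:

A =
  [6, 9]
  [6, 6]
λ(A) = 6

Enumerate directed cycles and compute their means (weight / length). Sample:
  cycle 0 → 0: weight = 6, length = 1, mean = 6/1 ≈ 6.000
  cycle 1 → 1: weight = 6, length = 1, mean = 6/1 ≈ 6.000
  cycle 0 → 1 → 0: weight = 15, length = 2, mean = 15/2 ≈ 7.500
  cycle 1 → 0 → 1: weight = 15, length = 2, mean = 15/2 ≈ 7.500
Minimum mean = 6.000, attained e.g. along the cycle 0 → 0 with weight 6 and length 1. So λ(A) = 6/1 = 6.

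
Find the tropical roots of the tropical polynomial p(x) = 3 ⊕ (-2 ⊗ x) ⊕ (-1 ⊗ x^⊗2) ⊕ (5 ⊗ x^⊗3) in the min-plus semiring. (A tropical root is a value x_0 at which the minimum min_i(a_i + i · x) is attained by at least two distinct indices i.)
Roots: {-6, -1, 5}

Each tropical root is a break point of the lower envelope of the lines y = a_i + i · x (there are 4 lines, with slopes 0, 1, ..., 3). Only the lines that attain the minimum somewhere contribute to roots; other lines are dominated. Here the surviving (envelope) indices are i = 3, i = 2, i = 1, i = 0.
Intersections between consecutive envelope lines give the roots: for adjacent envelope indices i < j the intersection is x = (a_i − a_j) / (j − i). Reading off the sorted break points: {-6, -1, 5}.
Verification: at each break x_0, at least two indices attain the minimum of min_i(a_i + i · x_0).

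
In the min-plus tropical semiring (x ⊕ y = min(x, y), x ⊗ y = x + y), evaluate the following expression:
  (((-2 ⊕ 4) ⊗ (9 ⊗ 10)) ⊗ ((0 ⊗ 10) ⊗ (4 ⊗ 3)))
(((-2 ⊕ 4) ⊗ (9 ⊗ 10)) ⊗ ((0 ⊗ 10) ⊗ (4 ⊗ 3))) = 34

Expand innermost to outermost. Recall ⊕ takes the minimum of its arguments and ⊗ takes their sum. Working out the expression (((-2 ⊕ 4) ⊗ (9 ⊗ 10)) ⊗ ((0 ⊗ 10) ⊗ (4 ⊗ 3))) gives 34.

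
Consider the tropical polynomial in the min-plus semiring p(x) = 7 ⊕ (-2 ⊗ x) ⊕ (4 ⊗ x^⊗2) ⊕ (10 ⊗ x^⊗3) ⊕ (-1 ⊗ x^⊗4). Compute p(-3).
p(-3) = -13

A tropical monomial a ⊗ x^⊗i evaluates to a + i · x. Evaluating each term at x = -3:
  Term 0 contributes 7 + 0 · -3 = 7
  Term 1 contributes -2 + 1 · -3 = -5
  Term 2 contributes 4 + 2 · -3 = -2
  Term 3 contributes 10 + 3 · -3 = 1
  Term 4 contributes -1 + 4 · -3 = -13
p(-3) = ⊕ of these = min[7, -5, -2, 1, -13] = -13.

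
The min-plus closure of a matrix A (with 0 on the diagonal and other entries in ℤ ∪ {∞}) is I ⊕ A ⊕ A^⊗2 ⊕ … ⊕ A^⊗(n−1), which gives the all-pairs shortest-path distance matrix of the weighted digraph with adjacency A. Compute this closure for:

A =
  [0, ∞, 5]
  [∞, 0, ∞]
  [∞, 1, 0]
Closure =
  [0, 6, 5]
  [∞, 0, ∞]
  [∞, 1, 0]

This is the Floyd-Warshall all-pairs shortest-path computation. For each intermediate vertex k = 0, 1, …, 2, update dist[i][j] ← min(dist[i][j], dist[i][k] + dist[k][j]). The final matrix gives, for each (i, j), the minimum total weight of any directed path from i to j (possibly empty when i = j).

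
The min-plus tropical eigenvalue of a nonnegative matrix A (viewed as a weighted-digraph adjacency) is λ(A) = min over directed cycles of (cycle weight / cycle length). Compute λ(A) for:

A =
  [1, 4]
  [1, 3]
λ(A) = 1

Enumerate directed cycles and compute their means (weight / length). Sample:
  cycle 0 → 0: weight = 1, length = 1, mean = 1/1 ≈ 1.000
  cycle 1 → 1: weight = 3, length = 1, mean = 3/1 ≈ 3.000
  cycle 0 → 1 → 0: weight = 5, length = 2, mean = 5/2 ≈ 2.500
  cycle 1 → 0 → 1: weight = 5, length = 2, mean = 5/2 ≈ 2.500
Minimum mean = 1.000, attained e.g. along the cycle 0 → 0 with weight 1 and length 1. So λ(A) = 1/1 = 1.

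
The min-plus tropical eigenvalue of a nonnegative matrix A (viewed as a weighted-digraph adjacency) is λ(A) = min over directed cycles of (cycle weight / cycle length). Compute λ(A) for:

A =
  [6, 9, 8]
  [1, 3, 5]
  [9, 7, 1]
λ(A) = 1

Enumerate directed cycles and compute their means (weight / length). Sample:
  cycle 0 → 0: weight = 6, length = 1, mean = 6/1 ≈ 6.000
  cycle 1 → 1: weight = 3, length = 1, mean = 3/1 ≈ 3.000
  cycle 2 → 2: weight = 1, length = 1, mean = 1/1 ≈ 1.000
  cycle 0 → 1 → 0: weight = 10, length = 2, mean = 10/2 ≈ 5.000
  cycle 0 → 2 → 0: weight = 17, length = 2, mean = 17/2 ≈ 8.500
  cycle 1 → 0 → 1: weight = 10, length = 2, mean = 10/2 ≈ 5.000
Minimum mean = 1.000, attained e.g. along the cycle 2 → 2 with weight 1 and length 1. So λ(A) = 1/1 = 1.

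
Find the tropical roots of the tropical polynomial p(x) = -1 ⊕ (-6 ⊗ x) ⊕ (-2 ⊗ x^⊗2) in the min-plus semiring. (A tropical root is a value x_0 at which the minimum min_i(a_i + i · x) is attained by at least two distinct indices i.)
Roots: {-4, 5}

Each tropical root is a break point of the lower envelope of the lines y = a_i + i · x (there are 3 lines, with slopes 0, 1, ..., 2). Only the lines that attain the minimum somewhere contribute to roots; other lines are dominated. Here the surviving (envelope) indices are i = 2, i = 1, i = 0.
Intersections between consecutive envelope lines give the roots: for adjacent envelope indices i < j the intersection is x = (a_i − a_j) / (j − i). Reading off the sorted break points: {-4, 5}.
Verification: at each break x_0, at least two indices attain the minimum of min_i(a_i + i · x_0).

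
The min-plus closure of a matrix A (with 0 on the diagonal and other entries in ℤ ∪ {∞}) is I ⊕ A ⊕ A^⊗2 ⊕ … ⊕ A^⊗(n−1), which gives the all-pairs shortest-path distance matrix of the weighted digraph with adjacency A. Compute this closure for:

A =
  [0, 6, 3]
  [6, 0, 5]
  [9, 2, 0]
Closure =
  [0, 5, 3]
  [6, 0, 5]
  [8, 2, 0]

This is the Floyd-Warshall all-pairs shortest-path computation. For each intermediate vertex k = 0, 1, …, 2, update dist[i][j] ← min(dist[i][j], dist[i][k] + dist[k][j]). The final matrix gives, for each (i, j), the minimum total weight of any directed path from i to j (possibly empty when i = j).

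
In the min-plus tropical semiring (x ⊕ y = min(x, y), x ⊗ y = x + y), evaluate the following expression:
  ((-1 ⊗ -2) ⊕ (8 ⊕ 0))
((-1 ⊗ -2) ⊕ (8 ⊕ 0)) = -3

Expand innermost to outermost. Recall ⊕ takes the minimum of its arguments and ⊗ takes their sum. Working out the expression ((-1 ⊗ -2) ⊕ (8 ⊕ 0)) gives -3.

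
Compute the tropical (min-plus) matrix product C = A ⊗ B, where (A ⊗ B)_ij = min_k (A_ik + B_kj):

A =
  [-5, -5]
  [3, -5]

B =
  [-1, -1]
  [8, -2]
A ⊗ B =
  [-6, -7]
  [2, -7]

Apply the min-plus product entry-by-entry:
  C[0][0] = min over k of (A[0][0] + B[0][0] = -5 + -1 = -6, A[0][1] + B[1][0] = -5 + 8 = 3) = -6 (attained at k = 0)
  C[0][1] = min over k of (A[0][0] + B[0][1] = -5 + -1 = -6, A[0][1] + B[1][1] = -5 + -2 = -7) = -7 (attained at k = 1)
  C[1][0] = min over k of (A[1][0] + B[0][0] = 3 + -1 = 2, A[1][1] + B[1][0] = -5 + 8 = 3) = 2 (attained at k = 0)
  C[1][1] = min over k of (A[1][0] + B[0][1] = 3 + -1 = 2, A[1][1] + B[1][1] = -5 + -2 = -7) = -7 (attained at k = 1)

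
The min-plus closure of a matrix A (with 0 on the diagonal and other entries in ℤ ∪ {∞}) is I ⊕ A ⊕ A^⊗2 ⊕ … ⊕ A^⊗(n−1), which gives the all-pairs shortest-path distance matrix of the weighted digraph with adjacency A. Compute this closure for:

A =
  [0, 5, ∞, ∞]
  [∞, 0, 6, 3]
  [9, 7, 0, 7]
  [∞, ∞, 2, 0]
Closure =
  [0, 5, 10, 8]
  [14, 0, 5, 3]
  [9, 7, 0, 7]
  [11, 9, 2, 0]

This is the Floyd-Warshall all-pairs shortest-path computation. For each intermediate vertex k = 0, 1, …, 3, update dist[i][j] ← min(dist[i][j], dist[i][k] + dist[k][j]). The final matrix gives, for each (i, j), the minimum total weight of any directed path from i to j (possibly empty when i = j).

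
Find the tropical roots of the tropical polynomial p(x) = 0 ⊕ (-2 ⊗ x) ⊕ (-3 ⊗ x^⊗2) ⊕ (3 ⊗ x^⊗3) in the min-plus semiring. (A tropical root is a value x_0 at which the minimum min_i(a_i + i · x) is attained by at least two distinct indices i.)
Roots: {-6, 1, 2}

Each tropical root is a break point of the lower envelope of the lines y = a_i + i · x (there are 4 lines, with slopes 0, 1, ..., 3). Only the lines that attain the minimum somewhere contribute to roots; other lines are dominated. Here the surviving (envelope) indices are i = 3, i = 2, i = 1, i = 0.
Intersections between consecutive envelope lines give the roots: for adjacent envelope indices i < j the intersection is x = (a_i − a_j) / (j − i). Reading off the sorted break points: {-6, 1, 2}.
Verification: at each break x_0, at least two indices attain the minimum of min_i(a_i + i · x_0).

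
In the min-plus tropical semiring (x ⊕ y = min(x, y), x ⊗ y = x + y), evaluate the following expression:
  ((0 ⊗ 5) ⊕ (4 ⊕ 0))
((0 ⊗ 5) ⊕ (4 ⊕ 0)) = 0

Expand innermost to outermost. Recall ⊕ takes the minimum of its arguments and ⊗ takes their sum. Working out the expression ((0 ⊗ 5) ⊕ (4 ⊕ 0)) gives 0.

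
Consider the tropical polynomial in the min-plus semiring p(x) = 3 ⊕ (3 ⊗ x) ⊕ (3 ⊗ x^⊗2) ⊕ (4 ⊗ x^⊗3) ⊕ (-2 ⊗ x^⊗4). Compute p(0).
p(0) = -2

A tropical monomial a ⊗ x^⊗i evaluates to a + i · x. Evaluating each term at x = 0:
  Term 0 contributes 3 + 0 · 0 = 3
  Term 1 contributes 3 + 1 · 0 = 3
  Term 2 contributes 3 + 2 · 0 = 3
  Term 3 contributes 4 + 3 · 0 = 4
  Term 4 contributes -2 + 4 · 0 = -2
p(0) = ⊕ of these = min[3, 3, 3, 4, -2] = -2.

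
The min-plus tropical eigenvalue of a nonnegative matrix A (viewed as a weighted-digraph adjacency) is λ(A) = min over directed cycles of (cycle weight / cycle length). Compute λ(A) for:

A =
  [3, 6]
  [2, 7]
λ(A) = 3

Enumerate directed cycles and compute their means (weight / length). Sample:
  cycle 0 → 0: weight = 3, length = 1, mean = 3/1 ≈ 3.000
  cycle 1 → 1: weight = 7, length = 1, mean = 7/1 ≈ 7.000
  cycle 0 → 1 → 0: weight = 8, length = 2, mean = 8/2 ≈ 4.000
  cycle 1 → 0 → 1: weight = 8, length = 2, mean = 8/2 ≈ 4.000
Minimum mean = 3.000, attained e.g. along the cycle 0 → 0 with weight 3 and length 1. So λ(A) = 3/1 = 3.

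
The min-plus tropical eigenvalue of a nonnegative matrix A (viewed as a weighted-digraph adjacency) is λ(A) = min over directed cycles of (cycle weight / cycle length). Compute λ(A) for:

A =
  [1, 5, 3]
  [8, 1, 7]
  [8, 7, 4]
λ(A) = 1

Enumerate directed cycles and compute their means (weight / length). Sample:
  cycle 0 → 0: weight = 1, length = 1, mean = 1/1 ≈ 1.000
  cycle 1 → 1: weight = 1, length = 1, mean = 1/1 ≈ 1.000
  cycle 2 → 2: weight = 4, length = 1, mean = 4/1 ≈ 4.000
  cycle 0 → 1 → 0: weight = 13, length = 2, mean = 13/2 ≈ 6.500
  cycle 0 → 2 → 0: weight = 11, length = 2, mean = 11/2 ≈ 5.500
  cycle 1 → 0 → 1: weight = 13, length = 2, mean = 13/2 ≈ 6.500
Minimum mean = 1.000, attained e.g. along the cycle 0 → 0 with weight 1 and length 1. So λ(A) = 1/1 = 1.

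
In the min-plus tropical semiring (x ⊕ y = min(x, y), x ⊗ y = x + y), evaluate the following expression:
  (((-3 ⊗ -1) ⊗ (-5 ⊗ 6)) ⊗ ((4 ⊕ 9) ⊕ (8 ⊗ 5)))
(((-3 ⊗ -1) ⊗ (-5 ⊗ 6)) ⊗ ((4 ⊕ 9) ⊕ (8 ⊗ 5))) = 1

Expand innermost to outermost. Recall ⊕ takes the minimum of its arguments and ⊗ takes their sum. Working out the expression (((-3 ⊗ -1) ⊗ (-5 ⊗ 6)) ⊗ ((4 ⊕ 9) ⊕ (8 ⊗ 5))) gives 1.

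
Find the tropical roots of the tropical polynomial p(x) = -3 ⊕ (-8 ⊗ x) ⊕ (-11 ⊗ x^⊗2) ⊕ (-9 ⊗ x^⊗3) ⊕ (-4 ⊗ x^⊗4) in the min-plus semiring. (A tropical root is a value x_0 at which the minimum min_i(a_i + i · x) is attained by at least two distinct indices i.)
Roots: {-5, -2, 3, 5}

Each tropical root is a break point of the lower envelope of the lines y = a_i + i · x (there are 5 lines, with slopes 0, 1, ..., 4). Only the lines that attain the minimum somewhere contribute to roots; other lines are dominated. Here the surviving (envelope) indices are i = 4, i = 3, i = 2, i = 1, i = 0.
Intersections between consecutive envelope lines give the roots: for adjacent envelope indices i < j the intersection is x = (a_i − a_j) / (j − i). Reading off the sorted break points: {-5, -2, 3, 5}.
Verification: at each break x_0, at least two indices attain the minimum of min_i(a_i + i · x_0).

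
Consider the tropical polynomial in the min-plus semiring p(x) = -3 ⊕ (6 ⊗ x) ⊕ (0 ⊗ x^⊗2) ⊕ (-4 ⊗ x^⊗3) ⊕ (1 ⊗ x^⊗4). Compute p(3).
p(3) = -3

A tropical monomial a ⊗ x^⊗i evaluates to a + i · x. Evaluating each term at x = 3:
  Term 0 contributes -3 + 0 · 3 = -3
  Term 1 contributes 6 + 1 · 3 = 9
  Term 2 contributes 0 + 2 · 3 = 6
  Term 3 contributes -4 + 3 · 3 = 5
  Term 4 contributes 1 + 4 · 3 = 13
p(3) = ⊕ of these = min[-3, 9, 6, 5, 13] = -3.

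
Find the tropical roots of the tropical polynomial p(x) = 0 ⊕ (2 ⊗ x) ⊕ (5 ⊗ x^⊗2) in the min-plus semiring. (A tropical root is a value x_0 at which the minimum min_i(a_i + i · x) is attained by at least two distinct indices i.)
Roots: {-3, -2}

Each tropical root is a break point of the lower envelope of the lines y = a_i + i · x (there are 3 lines, with slopes 0, 1, ..., 2). Only the lines that attain the minimum somewhere contribute to roots; other lines are dominated. Here the surviving (envelope) indices are i = 2, i = 1, i = 0.
Intersections between consecutive envelope lines give the roots: for adjacent envelope indices i < j the intersection is x = (a_i − a_j) / (j − i). Reading off the sorted break points: {-3, -2}.
Verification: at each break x_0, at least two indices attain the minimum of min_i(a_i + i · x_0).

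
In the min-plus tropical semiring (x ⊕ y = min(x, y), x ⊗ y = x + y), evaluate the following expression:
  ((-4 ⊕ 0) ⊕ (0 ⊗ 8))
((-4 ⊕ 0) ⊕ (0 ⊗ 8)) = -4

Expand innermost to outermost. Recall ⊕ takes the minimum of its arguments and ⊗ takes their sum. Working out the expression ((-4 ⊕ 0) ⊕ (0 ⊗ 8)) gives -4.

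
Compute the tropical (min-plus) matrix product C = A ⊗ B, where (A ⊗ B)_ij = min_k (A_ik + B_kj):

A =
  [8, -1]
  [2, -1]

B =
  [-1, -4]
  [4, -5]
A ⊗ B =
  [3, -6]
  [1, -6]

Apply the min-plus product entry-by-entry:
  C[0][0] = min over k of (A[0][0] + B[0][0] = 8 + -1 = 7, A[0][1] + B[1][0] = -1 + 4 = 3) = 3 (attained at k = 1)
  C[0][1] = min over k of (A[0][0] + B[0][1] = 8 + -4 = 4, A[0][1] + B[1][1] = -1 + -5 = -6) = -6 (attained at k = 1)
  C[1][0] = min over k of (A[1][0] + B[0][0] = 2 + -1 = 1, A[1][1] + B[1][0] = -1 + 4 = 3) = 1 (attained at k = 0)
  C[1][1] = min over k of (A[1][0] + B[0][1] = 2 + -4 = -2, A[1][1] + B[1][1] = -1 + -5 = -6) = -6 (attained at k = 1)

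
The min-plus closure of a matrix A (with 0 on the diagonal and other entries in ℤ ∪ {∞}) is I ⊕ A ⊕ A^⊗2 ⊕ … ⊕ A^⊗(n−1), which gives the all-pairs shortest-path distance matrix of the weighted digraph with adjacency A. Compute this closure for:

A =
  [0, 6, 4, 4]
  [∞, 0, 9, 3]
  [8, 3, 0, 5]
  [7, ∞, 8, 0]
Closure =
  [0, 6, 4, 4]
  [10, 0, 9, 3]
  [8, 3, 0, 5]
  [7, 11, 8, 0]

This is the Floyd-Warshall all-pairs shortest-path computation. For each intermediate vertex k = 0, 1, …, 3, update dist[i][j] ← min(dist[i][j], dist[i][k] + dist[k][j]). The final matrix gives, for each (i, j), the minimum total weight of any directed path from i to j (possibly empty when i = j).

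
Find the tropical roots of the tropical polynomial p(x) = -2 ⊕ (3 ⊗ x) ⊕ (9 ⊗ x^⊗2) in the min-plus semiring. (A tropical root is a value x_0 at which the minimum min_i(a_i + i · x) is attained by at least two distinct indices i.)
Roots: {-6, -5}

Each tropical root is a break point of the lower envelope of the lines y = a_i + i · x (there are 3 lines, with slopes 0, 1, ..., 2). Only the lines that attain the minimum somewhere contribute to roots; other lines are dominated. Here the surviving (envelope) indices are i = 2, i = 1, i = 0.
Intersections between consecutive envelope lines give the roots: for adjacent envelope indices i < j the intersection is x = (a_i − a_j) / (j − i). Reading off the sorted break points: {-6, -5}.
Verification: at each break x_0, at least two indices attain the minimum of min_i(a_i + i · x_0).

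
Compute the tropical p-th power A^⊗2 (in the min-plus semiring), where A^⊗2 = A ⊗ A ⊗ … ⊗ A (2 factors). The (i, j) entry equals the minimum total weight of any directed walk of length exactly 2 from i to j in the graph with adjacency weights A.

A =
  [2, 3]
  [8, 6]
A^⊗2 =
  [4, 5]
  [10, 11]

Each entry (A^⊗2)_ij equals the minimum over all length-2 walks i = v_0 → v_1 → … → v_2 = j of Σ_t A[v_t][v_{t+1}]. For example, for (i, j) = (0, 1) we minimise over 2 possible intermediate vertex sequences; the minimum is 5, attained along the walk 0 → 0 → 1.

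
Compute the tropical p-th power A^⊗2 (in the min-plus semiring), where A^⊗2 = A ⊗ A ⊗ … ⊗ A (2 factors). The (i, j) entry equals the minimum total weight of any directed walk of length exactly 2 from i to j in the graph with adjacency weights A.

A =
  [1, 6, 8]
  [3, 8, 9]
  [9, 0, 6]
A^⊗2 =
  [2, 7, 9]
  [4, 9, 11]
  [3, 6, 9]

Each entry (A^⊗2)_ij equals the minimum over all length-2 walks i = v_0 → v_1 → … → v_2 = j of Σ_t A[v_t][v_{t+1}]. For example, for (i, j) = (0, 2) we minimise over 3 possible intermediate vertex sequences; the minimum is 9, attained along the walk 0 → 0 → 2.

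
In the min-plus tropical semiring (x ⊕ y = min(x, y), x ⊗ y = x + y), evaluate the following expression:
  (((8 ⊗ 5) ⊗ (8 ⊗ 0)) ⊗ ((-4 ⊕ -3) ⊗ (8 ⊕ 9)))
(((8 ⊗ 5) ⊗ (8 ⊗ 0)) ⊗ ((-4 ⊕ -3) ⊗ (8 ⊕ 9))) = 25

Expand innermost to outermost. Recall ⊕ takes the minimum of its arguments and ⊗ takes their sum. Working out the expression (((8 ⊗ 5) ⊗ (8 ⊗ 0)) ⊗ ((-4 ⊕ -3) ⊗ (8 ⊕ 9))) gives 25.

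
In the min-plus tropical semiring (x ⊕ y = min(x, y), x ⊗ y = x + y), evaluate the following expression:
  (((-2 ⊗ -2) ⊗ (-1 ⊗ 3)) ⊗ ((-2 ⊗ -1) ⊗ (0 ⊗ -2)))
(((-2 ⊗ -2) ⊗ (-1 ⊗ 3)) ⊗ ((-2 ⊗ -1) ⊗ (0 ⊗ -2))) = -7

Expand innermost to outermost. Recall ⊕ takes the minimum of its arguments and ⊗ takes their sum. Working out the expression (((-2 ⊗ -2) ⊗ (-1 ⊗ 3)) ⊗ ((-2 ⊗ -1) ⊗ (0 ⊗ -2))) gives -7.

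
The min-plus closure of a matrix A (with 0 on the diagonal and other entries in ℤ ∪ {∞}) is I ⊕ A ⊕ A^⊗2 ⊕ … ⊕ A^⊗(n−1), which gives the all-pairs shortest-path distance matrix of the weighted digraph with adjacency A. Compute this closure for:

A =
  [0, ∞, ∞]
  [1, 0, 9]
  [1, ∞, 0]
Closure =
  [0, ∞, ∞]
  [1, 0, 9]
  [1, ∞, 0]

This is the Floyd-Warshall all-pairs shortest-path computation. For each intermediate vertex k = 0, 1, …, 2, update dist[i][j] ← min(dist[i][j], dist[i][k] + dist[k][j]). The final matrix gives, for each (i, j), the minimum total weight of any directed path from i to j (possibly empty when i = j).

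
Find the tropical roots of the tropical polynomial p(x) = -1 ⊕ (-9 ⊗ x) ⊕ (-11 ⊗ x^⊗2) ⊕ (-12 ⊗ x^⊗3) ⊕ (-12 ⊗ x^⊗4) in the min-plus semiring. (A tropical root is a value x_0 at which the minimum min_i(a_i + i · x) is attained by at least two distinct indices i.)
Roots: {0, 1, 2, 8}

Each tropical root is a break point of the lower envelope of the lines y = a_i + i · x (there are 5 lines, with slopes 0, 1, ..., 4). Only the lines that attain the minimum somewhere contribute to roots; other lines are dominated. Here the surviving (envelope) indices are i = 4, i = 3, i = 2, i = 1, i = 0.
Intersections between consecutive envelope lines give the roots: for adjacent envelope indices i < j the intersection is x = (a_i − a_j) / (j − i). Reading off the sorted break points: {0, 1, 2, 8}.
Verification: at each break x_0, at least two indices attain the minimum of min_i(a_i + i · x_0).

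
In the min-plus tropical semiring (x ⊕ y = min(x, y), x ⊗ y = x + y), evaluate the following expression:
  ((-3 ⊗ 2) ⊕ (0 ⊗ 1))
((-3 ⊗ 2) ⊕ (0 ⊗ 1)) = -1

Expand innermost to outermost. Recall ⊕ takes the minimum of its arguments and ⊗ takes their sum. Working out the expression ((-3 ⊗ 2) ⊕ (0 ⊗ 1)) gives -1.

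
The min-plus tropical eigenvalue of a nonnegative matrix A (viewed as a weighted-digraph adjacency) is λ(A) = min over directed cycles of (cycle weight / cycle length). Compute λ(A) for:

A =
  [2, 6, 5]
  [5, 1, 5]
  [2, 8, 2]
λ(A) = 1

Enumerate directed cycles and compute their means (weight / length). Sample:
  cycle 0 → 0: weight = 2, length = 1, mean = 2/1 ≈ 2.000
  cycle 1 → 1: weight = 1, length = 1, mean = 1/1 ≈ 1.000
  cycle 2 → 2: weight = 2, length = 1, mean = 2/1 ≈ 2.000
  cycle 0 → 1 → 0: weight = 11, length = 2, mean = 11/2 ≈ 5.500
  cycle 0 → 2 → 0: weight = 7, length = 2, mean = 7/2 ≈ 3.500
  cycle 1 → 0 → 1: weight = 11, length = 2, mean = 11/2 ≈ 5.500
Minimum mean = 1.000, attained e.g. along the cycle 1 → 1 with weight 1 and length 1. So λ(A) = 1/1 = 1.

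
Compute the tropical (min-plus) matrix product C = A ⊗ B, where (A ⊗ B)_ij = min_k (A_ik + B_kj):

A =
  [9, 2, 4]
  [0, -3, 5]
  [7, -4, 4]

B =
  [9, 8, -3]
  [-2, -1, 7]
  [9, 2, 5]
A ⊗ B =
  [0, 1, 6]
  [-5, -4, -3]
  [-6, -5, 3]

Apply the min-plus product entry-by-entry:
  C[0][0] = min over k of (A[0][0] + B[0][0] = 9 + 9 = 18, A[0][1] + B[1][0] = 2 + -2 = 0, A[0][2] + B[2][0] = 4 + 9 = 13) = 0 (attained at k = 1)
  C[0][1] = min over k of (A[0][0] + B[0][1] = 9 + 8 = 17, A[0][1] + B[1][1] = 2 + -1 = 1, A[0][2] + B[2][1] = 4 + 2 = 6) = 1 (attained at k = 1)
  C[0][2] = min over k of (A[0][0] + B[0][2] = 9 + -3 = 6, A[0][1] + B[1][2] = 2 + 7 = 9, A[0][2] + B[2][2] = 4 + 5 = 9) = 6 (attained at k = 0)
  C[1][0] = min over k of (A[1][0] + B[0][0] = 0 + 9 = 9, A[1][1] + B[1][0] = -3 + -2 = -5, A[1][2] + B[2][0] = 5 + 9 = 14) = -5 (attained at k = 1)
  C[1][1] = min over k of (A[1][0] + B[0][1] = 0 + 8 = 8, A[1][1] + B[1][1] = -3 + -1 = -4, A[1][2] + B[2][1] = 5 + 2 = 7) = -4 (attained at k = 1)
  C[1][2] = min over k of (A[1][0] + B[0][2] = 0 + -3 = -3, A[1][1] + B[1][2] = -3 + 7 = 4, A[1][2] + B[2][2] = 5 + 5 = 10) = -3 (attained at k = 0)
  C[2][0] = min over k of (A[2][0] + B[0][0] = 7 + 9 = 16, A[2][1] + B[1][0] = -4 + -2 = -6, A[2][2] + B[2][0] = 4 + 9 = 13) = -6 (attained at k = 1)
  C[2][1] = min over k of (A[2][0] + B[0][1] = 7 + 8 = 15, A[2][1] + B[1][1] = -4 + -1 = -5, A[2][2] + B[2][1] = 4 + 2 = 6) = -5 (attained at k = 1)
  C[2][2] = min over k of (A[2][0] + B[0][2] = 7 + -3 = 4, A[2][1] + B[1][2] = -4 + 7 = 3, A[2][2] + B[2][2] = 4 + 5 = 9) = 3 (attained at k = 1)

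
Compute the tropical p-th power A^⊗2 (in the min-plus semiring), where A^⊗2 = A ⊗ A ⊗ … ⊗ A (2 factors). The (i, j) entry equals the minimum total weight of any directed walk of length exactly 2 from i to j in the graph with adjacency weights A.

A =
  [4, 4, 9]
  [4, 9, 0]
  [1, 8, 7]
A^⊗2 =
  [8, 8, 4]
  [1, 8, 7]
  [5, 5, 8]

Each entry (A^⊗2)_ij equals the minimum over all length-2 walks i = v_0 → v_1 → … → v_2 = j of Σ_t A[v_t][v_{t+1}]. For example, for (i, j) = (0, 2) we minimise over 3 possible intermediate vertex sequences; the minimum is 4, attained along the walk 0 → 1 → 2.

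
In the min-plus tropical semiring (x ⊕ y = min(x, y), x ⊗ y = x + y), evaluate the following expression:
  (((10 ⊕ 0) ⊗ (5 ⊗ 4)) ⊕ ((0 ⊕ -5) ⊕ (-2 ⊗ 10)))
(((10 ⊕ 0) ⊗ (5 ⊗ 4)) ⊕ ((0 ⊕ -5) ⊕ (-2 ⊗ 10))) = -5

Expand innermost to outermost. Recall ⊕ takes the minimum of its arguments and ⊗ takes their sum. Working out the expression (((10 ⊕ 0) ⊗ (5 ⊗ 4)) ⊕ ((0 ⊕ -5) ⊕ (-2 ⊗ 10))) gives -5.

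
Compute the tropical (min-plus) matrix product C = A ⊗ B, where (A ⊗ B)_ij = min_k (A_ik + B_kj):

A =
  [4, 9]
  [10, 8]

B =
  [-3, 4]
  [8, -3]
A ⊗ B =
  [1, 6]
  [7, 5]

Apply the min-plus product entry-by-entry:
  C[0][0] = min over k of (A[0][0] + B[0][0] = 4 + -3 = 1, A[0][1] + B[1][0] = 9 + 8 = 17) = 1 (attained at k = 0)
  C[0][1] = min over k of (A[0][0] + B[0][1] = 4 + 4 = 8, A[0][1] + B[1][1] = 9 + -3 = 6) = 6 (attained at k = 1)
  C[1][0] = min over k of (A[1][0] + B[0][0] = 10 + -3 = 7, A[1][1] + B[1][0] = 8 + 8 = 16) = 7 (attained at k = 0)
  C[1][1] = min over k of (A[1][0] + B[0][1] = 10 + 4 = 14, A[1][1] + B[1][1] = 8 + -3 = 5) = 5 (attained at k = 1)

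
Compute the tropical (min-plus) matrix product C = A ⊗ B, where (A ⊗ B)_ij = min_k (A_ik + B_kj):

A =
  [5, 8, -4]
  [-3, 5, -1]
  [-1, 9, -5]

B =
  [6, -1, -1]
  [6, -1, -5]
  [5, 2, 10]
A ⊗ B =
  [1, -2, 3]
  [3, -4, -4]
  [0, -3, -2]

Apply the min-plus product entry-by-entry:
  C[0][0] = min over k of (A[0][0] + B[0][0] = 5 + 6 = 11, A[0][1] + B[1][0] = 8 + 6 = 14, A[0][2] + B[2][0] = -4 + 5 = 1) = 1 (attained at k = 2)
  C[0][1] = min over k of (A[0][0] + B[0][1] = 5 + -1 = 4, A[0][1] + B[1][1] = 8 + -1 = 7, A[0][2] + B[2][1] = -4 + 2 = -2) = -2 (attained at k = 2)
  C[0][2] = min over k of (A[0][0] + B[0][2] = 5 + -1 = 4, A[0][1] + B[1][2] = 8 + -5 = 3, A[0][2] + B[2][2] = -4 + 10 = 6) = 3 (attained at k = 1)
  C[1][0] = min over k of (A[1][0] + B[0][0] = -3 + 6 = 3, A[1][1] + B[1][0] = 5 + 6 = 11, A[1][2] + B[2][0] = -1 + 5 = 4) = 3 (attained at k = 0)
  C[1][1] = min over k of (A[1][0] + B[0][1] = -3 + -1 = -4, A[1][1] + B[1][1] = 5 + -1 = 4, A[1][2] + B[2][1] = -1 + 2 = 1) = -4 (attained at k = 0)
  C[1][2] = min over k of (A[1][0] + B[0][2] = -3 + -1 = -4, A[1][1] + B[1][2] = 5 + -5 = 0, A[1][2] + B[2][2] = -1 + 10 = 9) = -4 (attained at k = 0)
  C[2][0] = min over k of (A[2][0] + B[0][0] = -1 + 6 = 5, A[2][1] + B[1][0] = 9 + 6 = 15, A[2][2] + B[2][0] = -5 + 5 = 0) = 0 (attained at k = 2)
  C[2][1] = min over k of (A[2][0] + B[0][1] = -1 + -1 = -2, A[2][1] + B[1][1] = 9 + -1 = 8, A[2][2] + B[2][1] = -5 + 2 = -3) = -3 (attained at k = 2)
  C[2][2] = min over k of (A[2][0] + B[0][2] = -1 + -1 = -2, A[2][1] + B[1][2] = 9 + -5 = 4, A[2][2] + B[2][2] = -5 + 10 = 5) = -2 (attained at k = 0)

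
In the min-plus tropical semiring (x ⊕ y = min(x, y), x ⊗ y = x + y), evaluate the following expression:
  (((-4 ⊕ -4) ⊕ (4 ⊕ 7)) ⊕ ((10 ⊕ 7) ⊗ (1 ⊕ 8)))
(((-4 ⊕ -4) ⊕ (4 ⊕ 7)) ⊕ ((10 ⊕ 7) ⊗ (1 ⊕ 8))) = -4

Expand innermost to outermost. Recall ⊕ takes the minimum of its arguments and ⊗ takes their sum. Working out the expression (((-4 ⊕ -4) ⊕ (4 ⊕ 7)) ⊕ ((10 ⊕ 7) ⊗ (1 ⊕ 8))) gives -4.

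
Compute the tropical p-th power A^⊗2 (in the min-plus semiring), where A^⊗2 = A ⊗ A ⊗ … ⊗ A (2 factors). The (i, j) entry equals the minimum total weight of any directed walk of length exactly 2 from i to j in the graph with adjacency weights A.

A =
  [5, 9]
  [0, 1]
A^⊗2 =
  [9, 10]
  [1, 2]

Each entry (A^⊗2)_ij equals the minimum over all length-2 walks i = v_0 → v_1 → … → v_2 = j of Σ_t A[v_t][v_{t+1}]. For example, for (i, j) = (0, 1) we minimise over 2 possible intermediate vertex sequences; the minimum is 10, attained along the walk 0 → 1 → 1.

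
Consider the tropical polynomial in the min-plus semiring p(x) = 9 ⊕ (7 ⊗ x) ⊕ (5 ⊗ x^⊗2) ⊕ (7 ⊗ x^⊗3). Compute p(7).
p(7) = 9

A tropical monomial a ⊗ x^⊗i evaluates to a + i · x. Evaluating each term at x = 7:
  Term 0 contributes 9 + 0 · 7 = 9
  Term 1 contributes 7 + 1 · 7 = 14
  Term 2 contributes 5 + 2 · 7 = 19
  Term 3 contributes 7 + 3 · 7 = 28
p(7) = ⊕ of these = min[9, 14, 19, 28] = 9.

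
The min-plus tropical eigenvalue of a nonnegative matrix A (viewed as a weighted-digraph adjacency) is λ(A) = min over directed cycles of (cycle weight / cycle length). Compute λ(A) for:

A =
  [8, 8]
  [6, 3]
λ(A) = 3

Enumerate directed cycles and compute their means (weight / length). Sample:
  cycle 0 → 0: weight = 8, length = 1, mean = 8/1 ≈ 8.000
  cycle 1 → 1: weight = 3, length = 1, mean = 3/1 ≈ 3.000
  cycle 0 → 1 → 0: weight = 14, length = 2, mean = 14/2 ≈ 7.000
  cycle 1 → 0 → 1: weight = 14, length = 2, mean = 14/2 ≈ 7.000
Minimum mean = 3.000, attained e.g. along the cycle 1 → 1 with weight 3 and length 1. So λ(A) = 3/1 = 3.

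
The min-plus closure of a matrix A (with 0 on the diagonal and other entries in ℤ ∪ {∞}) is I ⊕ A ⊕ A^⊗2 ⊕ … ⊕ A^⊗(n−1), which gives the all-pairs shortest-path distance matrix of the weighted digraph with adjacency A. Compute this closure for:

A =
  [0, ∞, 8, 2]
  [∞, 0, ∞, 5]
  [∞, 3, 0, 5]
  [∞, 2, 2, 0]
Closure =
  [0, 4, 4, 2]
  [∞, 0, 7, 5]
  [∞, 3, 0, 5]
  [∞, 2, 2, 0]

This is the Floyd-Warshall all-pairs shortest-path computation. For each intermediate vertex k = 0, 1, …, 3, update dist[i][j] ← min(dist[i][j], dist[i][k] + dist[k][j]). The final matrix gives, for each (i, j), the minimum total weight of any directed path from i to j (possibly empty when i = j).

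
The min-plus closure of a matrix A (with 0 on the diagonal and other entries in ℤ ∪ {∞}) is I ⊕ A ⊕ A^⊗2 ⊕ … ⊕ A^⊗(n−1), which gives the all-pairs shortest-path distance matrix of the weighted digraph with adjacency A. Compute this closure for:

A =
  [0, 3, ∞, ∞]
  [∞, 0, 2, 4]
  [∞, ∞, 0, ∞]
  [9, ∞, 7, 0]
Closure =
  [0, 3, 5, 7]
  [13, 0, 2, 4]
  [∞, ∞, 0, ∞]
  [9, 12, 7, 0]

This is the Floyd-Warshall all-pairs shortest-path computation. For each intermediate vertex k = 0, 1, …, 3, update dist[i][j] ← min(dist[i][j], dist[i][k] + dist[k][j]). The final matrix gives, for each (i, j), the minimum total weight of any directed path from i to j (possibly empty when i = j).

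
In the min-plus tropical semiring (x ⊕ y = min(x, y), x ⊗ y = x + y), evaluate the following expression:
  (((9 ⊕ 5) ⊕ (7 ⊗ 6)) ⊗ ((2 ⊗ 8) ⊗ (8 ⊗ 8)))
(((9 ⊕ 5) ⊕ (7 ⊗ 6)) ⊗ ((2 ⊗ 8) ⊗ (8 ⊗ 8))) = 31

Expand innermost to outermost. Recall ⊕ takes the minimum of its arguments and ⊗ takes their sum. Working out the expression (((9 ⊕ 5) ⊕ (7 ⊗ 6)) ⊗ ((2 ⊗ 8) ⊗ (8 ⊗ 8))) gives 31.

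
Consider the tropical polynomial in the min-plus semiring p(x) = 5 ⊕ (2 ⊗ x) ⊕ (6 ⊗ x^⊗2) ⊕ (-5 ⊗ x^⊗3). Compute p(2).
p(2) = 1

A tropical monomial a ⊗ x^⊗i evaluates to a + i · x. Evaluating each term at x = 2:
  Term 0 contributes 5 + 0 · 2 = 5
  Term 1 contributes 2 + 1 · 2 = 4
  Term 2 contributes 6 + 2 · 2 = 10
  Term 3 contributes -5 + 3 · 2 = 1
p(2) = ⊕ of these = min[5, 4, 10, 1] = 1.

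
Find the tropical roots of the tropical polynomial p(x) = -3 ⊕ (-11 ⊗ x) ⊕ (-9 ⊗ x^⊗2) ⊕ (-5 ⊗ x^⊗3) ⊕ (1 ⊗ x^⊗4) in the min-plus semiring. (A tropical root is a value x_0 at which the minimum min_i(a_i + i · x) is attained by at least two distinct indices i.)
Roots: {-6, -4, -2, 8}

Each tropical root is a break point of the lower envelope of the lines y = a_i + i · x (there are 5 lines, with slopes 0, 1, ..., 4). Only the lines that attain the minimum somewhere contribute to roots; other lines are dominated. Here the surviving (envelope) indices are i = 4, i = 3, i = 2, i = 1, i = 0.
Intersections between consecutive envelope lines give the roots: for adjacent envelope indices i < j the intersection is x = (a_i − a_j) / (j − i). Reading off the sorted break points: {-6, -4, -2, 8}.
Verification: at each break x_0, at least two indices attain the minimum of min_i(a_i + i · x_0).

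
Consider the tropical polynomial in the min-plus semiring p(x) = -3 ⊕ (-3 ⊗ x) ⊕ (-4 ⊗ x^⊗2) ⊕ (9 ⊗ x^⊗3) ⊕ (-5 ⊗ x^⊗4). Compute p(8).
p(8) = -3

A tropical monomial a ⊗ x^⊗i evaluates to a + i · x. Evaluating each term at x = 8:
  Term 0 contributes -3 + 0 · 8 = -3
  Term 1 contributes -3 + 1 · 8 = 5
  Term 2 contributes -4 + 2 · 8 = 12
  Term 3 contributes 9 + 3 · 8 = 33
  Term 4 contributes -5 + 4 · 8 = 27
p(8) = ⊕ of these = min[-3, 5, 12, 33, 27] = -3.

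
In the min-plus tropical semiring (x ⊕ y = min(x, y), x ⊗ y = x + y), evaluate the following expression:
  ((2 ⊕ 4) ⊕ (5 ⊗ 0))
((2 ⊕ 4) ⊕ (5 ⊗ 0)) = 2

Expand innermost to outermost. Recall ⊕ takes the minimum of its arguments and ⊗ takes their sum. Working out the expression ((2 ⊕ 4) ⊕ (5 ⊗ 0)) gives 2.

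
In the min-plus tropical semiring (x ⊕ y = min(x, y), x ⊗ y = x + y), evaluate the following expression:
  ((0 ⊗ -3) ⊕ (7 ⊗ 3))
((0 ⊗ -3) ⊕ (7 ⊗ 3)) = -3

Expand innermost to outermost. Recall ⊕ takes the minimum of its arguments and ⊗ takes their sum. Working out the expression ((0 ⊗ -3) ⊕ (7 ⊗ 3)) gives -3.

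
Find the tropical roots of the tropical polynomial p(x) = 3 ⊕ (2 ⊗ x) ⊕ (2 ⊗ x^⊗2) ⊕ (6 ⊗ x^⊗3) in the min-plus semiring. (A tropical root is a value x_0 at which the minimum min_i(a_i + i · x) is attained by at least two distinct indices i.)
Roots: {-4, 0, 1}

Each tropical root is a break point of the lower envelope of the lines y = a_i + i · x (there are 4 lines, with slopes 0, 1, ..., 3). Only the lines that attain the minimum somewhere contribute to roots; other lines are dominated. Here the surviving (envelope) indices are i = 3, i = 2, i = 1, i = 0.
Intersections between consecutive envelope lines give the roots: for adjacent envelope indices i < j the intersection is x = (a_i − a_j) / (j − i). Reading off the sorted break points: {-4, 0, 1}.
Verification: at each break x_0, at least two indices attain the minimum of min_i(a_i + i · x_0).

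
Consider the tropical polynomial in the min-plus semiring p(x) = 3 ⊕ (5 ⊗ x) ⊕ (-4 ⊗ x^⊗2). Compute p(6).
p(6) = 3

A tropical monomial a ⊗ x^⊗i evaluates to a + i · x. Evaluating each term at x = 6:
  Term 0 contributes 3 + 0 · 6 = 3
  Term 1 contributes 5 + 1 · 6 = 11
  Term 2 contributes -4 + 2 · 6 = 8
p(6) = ⊕ of these = min[3, 11, 8] = 3.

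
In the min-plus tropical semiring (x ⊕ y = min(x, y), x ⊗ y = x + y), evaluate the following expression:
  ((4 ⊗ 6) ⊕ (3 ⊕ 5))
((4 ⊗ 6) ⊕ (3 ⊕ 5)) = 3

Expand innermost to outermost. Recall ⊕ takes the minimum of its arguments and ⊗ takes their sum. Working out the expression ((4 ⊗ 6) ⊕ (3 ⊕ 5)) gives 3.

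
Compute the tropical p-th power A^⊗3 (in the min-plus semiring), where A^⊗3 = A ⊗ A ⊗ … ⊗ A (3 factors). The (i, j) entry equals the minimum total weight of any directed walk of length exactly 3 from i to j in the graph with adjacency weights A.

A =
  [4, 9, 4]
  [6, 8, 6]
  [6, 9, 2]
A^⊗3 =
  [12, 15, 8]
  [14, 17, 10]
  [10, 13, 6]

Each entry (A^⊗3)_ij equals the minimum over all length-3 walks i = v_0 → v_1 → … → v_3 = j of Σ_t A[v_t][v_{t+1}]. For example, for (i, j) = (0, 2) we minimise over 9 possible intermediate vertex sequences; the minimum is 8, attained along the walk 0 → 2 → 2 → 2.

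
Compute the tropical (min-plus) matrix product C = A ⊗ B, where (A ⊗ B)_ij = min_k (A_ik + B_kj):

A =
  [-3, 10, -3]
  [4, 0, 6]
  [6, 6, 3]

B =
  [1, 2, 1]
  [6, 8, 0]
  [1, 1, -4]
A ⊗ B =
  [-2, -2, -7]
  [5, 6, 0]
  [4, 4, -1]

Apply the min-plus product entry-by-entry:
  C[0][0] = min over k of (A[0][0] + B[0][0] = -3 + 1 = -2, A[0][1] + B[1][0] = 10 + 6 = 16, A[0][2] + B[2][0] = -3 + 1 = -2) = -2 (attained at k = 0)
  C[0][1] = min over k of (A[0][0] + B[0][1] = -3 + 2 = -1, A[0][1] + B[1][1] = 10 + 8 = 18, A[0][2] + B[2][1] = -3 + 1 = -2) = -2 (attained at k = 2)
  C[0][2] = min over k of (A[0][0] + B[0][2] = -3 + 1 = -2, A[0][1] + B[1][2] = 10 + 0 = 10, A[0][2] + B[2][2] = -3 + -4 = -7) = -7 (attained at k = 2)
  C[1][0] = min over k of (A[1][0] + B[0][0] = 4 + 1 = 5, A[1][1] + B[1][0] = 0 + 6 = 6, A[1][2] + B[2][0] = 6 + 1 = 7) = 5 (attained at k = 0)
  C[1][1] = min over k of (A[1][0] + B[0][1] = 4 + 2 = 6, A[1][1] + B[1][1] = 0 + 8 = 8, A[1][2] + B[2][1] = 6 + 1 = 7) = 6 (attained at k = 0)
  C[1][2] = min over k of (A[1][0] + B[0][2] = 4 + 1 = 5, A[1][1] + B[1][2] = 0 + 0 = 0, A[1][2] + B[2][2] = 6 + -4 = 2) = 0 (attained at k = 1)
  C[2][0] = min over k of (A[2][0] + B[0][0] = 6 + 1 = 7, A[2][1] + B[1][0] = 6 + 6 = 12, A[2][2] + B[2][0] = 3 + 1 = 4) = 4 (attained at k = 2)
  C[2][1] = min over k of (A[2][0] + B[0][1] = 6 + 2 = 8, A[2][1] + B[1][1] = 6 + 8 = 14, A[2][2] + B[2][1] = 3 + 1 = 4) = 4 (attained at k = 2)
  C[2][2] = min over k of (A[2][0] + B[0][2] = 6 + 1 = 7, A[2][1] + B[1][2] = 6 + 0 = 6, A[2][2] + B[2][2] = 3 + -4 = -1) = -1 (attained at k = 2)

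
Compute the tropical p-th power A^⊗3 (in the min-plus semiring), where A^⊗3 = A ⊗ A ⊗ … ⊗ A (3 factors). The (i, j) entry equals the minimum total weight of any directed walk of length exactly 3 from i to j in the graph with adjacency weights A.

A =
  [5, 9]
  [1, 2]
A^⊗3 =
  [12, 13]
  [5, 6]

Each entry (A^⊗3)_ij equals the minimum over all length-3 walks i = v_0 → v_1 → … → v_3 = j of Σ_t A[v_t][v_{t+1}]. For example, for (i, j) = (0, 1) we minimise over 4 possible intermediate vertex sequences; the minimum is 13, attained along the walk 0 → 1 → 1 → 1.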